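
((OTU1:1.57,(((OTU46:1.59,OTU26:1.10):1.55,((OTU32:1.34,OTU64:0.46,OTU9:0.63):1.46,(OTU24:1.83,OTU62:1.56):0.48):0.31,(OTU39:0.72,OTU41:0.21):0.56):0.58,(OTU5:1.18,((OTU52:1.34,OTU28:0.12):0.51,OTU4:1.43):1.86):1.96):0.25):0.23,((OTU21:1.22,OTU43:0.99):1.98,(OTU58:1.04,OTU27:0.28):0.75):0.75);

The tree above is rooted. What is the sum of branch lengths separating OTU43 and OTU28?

The path runs OTU43 → … → MRCA → … → OTU28; the MRCA is the root of the tree.
Branch lengths along that path: 0.99 + 1.98 + 0.75 + 0.23 + 0.25 + 1.96 + 1.86 + 0.51 + 0.12 = 8.65.

8.65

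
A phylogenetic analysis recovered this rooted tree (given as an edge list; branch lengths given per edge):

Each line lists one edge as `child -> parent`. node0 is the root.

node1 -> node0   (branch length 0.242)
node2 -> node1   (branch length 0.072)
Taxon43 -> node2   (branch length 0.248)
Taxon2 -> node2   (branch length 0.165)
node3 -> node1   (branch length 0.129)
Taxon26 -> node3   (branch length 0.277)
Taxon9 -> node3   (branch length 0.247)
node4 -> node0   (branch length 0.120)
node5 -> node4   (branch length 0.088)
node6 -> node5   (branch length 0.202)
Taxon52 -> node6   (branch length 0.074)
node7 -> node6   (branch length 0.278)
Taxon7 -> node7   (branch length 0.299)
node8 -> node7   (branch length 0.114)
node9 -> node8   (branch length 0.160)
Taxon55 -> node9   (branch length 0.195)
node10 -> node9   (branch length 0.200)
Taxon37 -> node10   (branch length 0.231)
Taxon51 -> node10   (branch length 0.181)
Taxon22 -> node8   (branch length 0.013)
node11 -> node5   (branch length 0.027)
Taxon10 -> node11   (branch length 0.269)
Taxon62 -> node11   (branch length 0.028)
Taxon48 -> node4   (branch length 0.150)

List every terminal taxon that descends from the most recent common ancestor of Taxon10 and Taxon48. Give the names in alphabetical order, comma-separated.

Tracing Taxon10: it sits inside (Taxon10,Taxon62).
Tracing Taxon48: it sits inside (((Taxon52,(Taxon7,((Taxon55,(Taxon37,Taxon51)),Taxon22))),(Taxon10,Taxon62)),Taxon48).
The smallest clade enclosing both is (((Taxon52,(Taxon7,((Taxon55,(Taxon37,Taxon51)),Taxon22))),(Taxon10,Taxon62)),Taxon48); the answer is its 9 terminal taxa in alphabetical order.

Taxon10, Taxon22, Taxon37, Taxon48, Taxon51, Taxon52, Taxon55, Taxon62, Taxon7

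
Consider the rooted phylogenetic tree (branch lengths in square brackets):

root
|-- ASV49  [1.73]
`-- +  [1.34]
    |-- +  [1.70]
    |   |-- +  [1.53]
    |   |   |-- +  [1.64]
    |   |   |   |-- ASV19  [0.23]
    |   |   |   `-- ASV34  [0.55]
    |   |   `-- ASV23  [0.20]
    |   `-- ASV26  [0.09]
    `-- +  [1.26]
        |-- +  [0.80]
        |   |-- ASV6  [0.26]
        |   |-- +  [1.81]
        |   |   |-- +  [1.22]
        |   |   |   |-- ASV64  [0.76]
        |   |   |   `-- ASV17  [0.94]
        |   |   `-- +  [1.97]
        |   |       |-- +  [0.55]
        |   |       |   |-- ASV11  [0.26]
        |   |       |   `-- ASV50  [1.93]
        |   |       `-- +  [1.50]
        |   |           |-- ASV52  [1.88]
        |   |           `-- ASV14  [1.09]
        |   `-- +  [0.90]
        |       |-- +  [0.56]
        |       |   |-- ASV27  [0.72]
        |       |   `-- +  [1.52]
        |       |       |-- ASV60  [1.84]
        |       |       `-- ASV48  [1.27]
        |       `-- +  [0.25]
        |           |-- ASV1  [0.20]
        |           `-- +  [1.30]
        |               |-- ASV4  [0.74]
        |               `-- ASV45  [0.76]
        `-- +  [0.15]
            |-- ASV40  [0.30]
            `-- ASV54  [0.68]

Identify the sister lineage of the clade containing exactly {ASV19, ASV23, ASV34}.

ASV26

The clade containing exactly {ASV19, ASV23, ASV34} attaches to the tree at the node subtending (((ASV19,ASV34),ASV23),ASV26).
The other lineage descending from that same node — the sister group — is the single tip ASV26.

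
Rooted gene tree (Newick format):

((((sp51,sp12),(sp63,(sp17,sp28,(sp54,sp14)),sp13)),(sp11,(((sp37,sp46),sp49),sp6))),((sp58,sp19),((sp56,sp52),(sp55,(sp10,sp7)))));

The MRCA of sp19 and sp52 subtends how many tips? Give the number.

7

The MRCA of sp19 and sp52 is the node subtending ((sp58,sp19),((sp56,sp52),(sp55,(sp10,sp7)))).
That clade contains 7 terminal taxa: sp10, sp19, sp52, sp55, sp56, sp58, sp7.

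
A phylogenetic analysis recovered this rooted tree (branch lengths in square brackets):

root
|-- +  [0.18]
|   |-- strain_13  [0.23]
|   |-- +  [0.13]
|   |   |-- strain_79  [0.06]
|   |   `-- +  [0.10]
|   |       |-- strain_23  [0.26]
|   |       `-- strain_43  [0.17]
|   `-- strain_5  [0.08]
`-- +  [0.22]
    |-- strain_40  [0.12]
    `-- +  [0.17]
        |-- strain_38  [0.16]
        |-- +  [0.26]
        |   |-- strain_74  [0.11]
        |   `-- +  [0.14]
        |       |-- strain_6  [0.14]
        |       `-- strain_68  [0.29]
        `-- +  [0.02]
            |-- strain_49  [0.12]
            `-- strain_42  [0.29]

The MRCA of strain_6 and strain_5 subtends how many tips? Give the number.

12

The MRCA of strain_6 and strain_5 is the root, so the clade is the entire tree.
That clade contains 12 terminal taxa: strain_13, strain_23, strain_38, strain_40, strain_42, strain_43, strain_49, strain_5, strain_6, strain_68, strain_74, strain_79.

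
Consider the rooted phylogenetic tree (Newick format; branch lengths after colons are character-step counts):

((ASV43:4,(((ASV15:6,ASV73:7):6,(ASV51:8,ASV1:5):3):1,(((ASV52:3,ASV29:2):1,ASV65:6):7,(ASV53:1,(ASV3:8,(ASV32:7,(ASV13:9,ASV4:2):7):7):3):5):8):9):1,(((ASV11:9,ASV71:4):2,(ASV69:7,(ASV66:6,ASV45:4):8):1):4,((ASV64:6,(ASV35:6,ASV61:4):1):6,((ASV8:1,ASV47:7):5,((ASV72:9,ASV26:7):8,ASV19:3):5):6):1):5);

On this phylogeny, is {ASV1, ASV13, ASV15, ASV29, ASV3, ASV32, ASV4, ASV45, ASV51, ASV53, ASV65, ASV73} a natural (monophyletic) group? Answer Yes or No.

The MRCA of the listed taxa is the root, so the smallest clade containing them is the whole tree.
That clade also contains ASV11, ASV19, ASV26, ASV35, ASV43, ASV47, ASV52, ASV61, ASV64, ASV66, ASV69, ASV71, ASV72, ASV8, which are not in the proposed group, so the group is not monophyletic.

No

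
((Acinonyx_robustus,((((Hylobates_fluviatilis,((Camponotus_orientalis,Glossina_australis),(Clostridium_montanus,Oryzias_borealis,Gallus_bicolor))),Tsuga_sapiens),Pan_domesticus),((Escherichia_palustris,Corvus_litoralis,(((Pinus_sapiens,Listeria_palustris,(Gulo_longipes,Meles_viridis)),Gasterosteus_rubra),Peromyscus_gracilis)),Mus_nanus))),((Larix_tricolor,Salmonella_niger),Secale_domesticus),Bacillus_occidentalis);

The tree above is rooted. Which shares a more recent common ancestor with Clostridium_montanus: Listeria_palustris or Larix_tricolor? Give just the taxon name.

Listeria_palustris

The MRCA of Clostridium_montanus and Listeria_palustris subtends ((((Hylobates_fluviatilis,((Camponotus_orientalis,Glossina_australis),(Clostridium_montanus,Oryzias_borealis,Gallus_bicolor))),Tsuga_sapiens),Pan_domesticus),((Escherichia_palustris,Corvus_litoralis,(((Pinus_sapiens,Listeria_palustris,(Gulo_longipes,Meles_viridis)),Gasterosteus_rubra),Peromyscus_gracilis)),Mus_nanus)) (17 taxa).
The MRCA of Clostridium_montanus and Larix_tricolor is the root, subtending the entire tree (22 taxa).
The first is nested inside the second, so Clostridium_montanus shares a more recent common ancestor with Listeria_palustris.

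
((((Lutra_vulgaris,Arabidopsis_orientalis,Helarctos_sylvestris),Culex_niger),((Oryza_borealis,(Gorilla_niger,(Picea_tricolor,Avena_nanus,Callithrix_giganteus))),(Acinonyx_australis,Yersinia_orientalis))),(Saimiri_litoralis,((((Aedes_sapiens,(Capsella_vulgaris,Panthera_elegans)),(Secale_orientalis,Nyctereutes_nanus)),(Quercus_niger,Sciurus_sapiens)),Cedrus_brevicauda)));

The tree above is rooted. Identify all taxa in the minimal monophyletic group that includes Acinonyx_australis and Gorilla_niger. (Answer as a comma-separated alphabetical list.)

Acinonyx_australis, Avena_nanus, Callithrix_giganteus, Gorilla_niger, Oryza_borealis, Picea_tricolor, Yersinia_orientalis

Tracing Acinonyx_australis: it sits inside (Acinonyx_australis,Yersinia_orientalis).
Tracing Gorilla_niger: it sits inside (Gorilla_niger,(Picea_tricolor,Avena_nanus,Callithrix_giganteus)).
The smallest clade enclosing both is ((Oryza_borealis,(Gorilla_niger,(Picea_tricolor,Avena_nanus,Callithrix_giganteus))),(Acinonyx_australis,Yersinia_orientalis)); the answer is its 7 terminal taxa in alphabetical order.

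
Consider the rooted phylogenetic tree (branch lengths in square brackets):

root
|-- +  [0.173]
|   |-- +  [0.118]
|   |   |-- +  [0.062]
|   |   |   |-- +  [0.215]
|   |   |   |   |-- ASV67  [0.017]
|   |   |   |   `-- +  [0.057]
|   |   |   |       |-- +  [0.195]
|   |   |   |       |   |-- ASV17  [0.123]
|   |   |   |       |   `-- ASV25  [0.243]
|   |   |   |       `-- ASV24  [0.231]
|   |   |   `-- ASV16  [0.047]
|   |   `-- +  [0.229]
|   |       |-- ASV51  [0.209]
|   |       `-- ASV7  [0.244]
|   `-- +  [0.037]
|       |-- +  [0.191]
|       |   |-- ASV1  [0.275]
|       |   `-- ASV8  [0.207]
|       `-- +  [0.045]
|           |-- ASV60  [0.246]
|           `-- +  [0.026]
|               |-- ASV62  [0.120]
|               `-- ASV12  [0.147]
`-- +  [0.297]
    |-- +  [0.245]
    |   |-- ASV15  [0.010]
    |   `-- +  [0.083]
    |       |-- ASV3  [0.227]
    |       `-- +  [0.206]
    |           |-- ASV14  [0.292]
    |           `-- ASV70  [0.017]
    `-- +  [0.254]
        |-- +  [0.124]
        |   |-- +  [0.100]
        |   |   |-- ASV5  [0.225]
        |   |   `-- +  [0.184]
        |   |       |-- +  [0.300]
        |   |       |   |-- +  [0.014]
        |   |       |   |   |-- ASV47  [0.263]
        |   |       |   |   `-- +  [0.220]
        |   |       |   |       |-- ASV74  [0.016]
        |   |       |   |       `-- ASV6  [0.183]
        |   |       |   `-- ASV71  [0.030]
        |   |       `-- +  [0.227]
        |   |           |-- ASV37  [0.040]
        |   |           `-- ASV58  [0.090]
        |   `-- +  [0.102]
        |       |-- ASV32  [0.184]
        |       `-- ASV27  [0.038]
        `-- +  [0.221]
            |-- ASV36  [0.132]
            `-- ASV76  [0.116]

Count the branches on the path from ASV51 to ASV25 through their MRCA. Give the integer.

The MRCA of ASV51 and ASV25 is the node subtending (((ASV67,((ASV17,ASV25),ASV24)),ASV16),(ASV51,ASV7)).
From ASV51 up to that node: 2 branches. From ASV25 up to the same node: 5 branches. Total: 2 + 5 = 7.

7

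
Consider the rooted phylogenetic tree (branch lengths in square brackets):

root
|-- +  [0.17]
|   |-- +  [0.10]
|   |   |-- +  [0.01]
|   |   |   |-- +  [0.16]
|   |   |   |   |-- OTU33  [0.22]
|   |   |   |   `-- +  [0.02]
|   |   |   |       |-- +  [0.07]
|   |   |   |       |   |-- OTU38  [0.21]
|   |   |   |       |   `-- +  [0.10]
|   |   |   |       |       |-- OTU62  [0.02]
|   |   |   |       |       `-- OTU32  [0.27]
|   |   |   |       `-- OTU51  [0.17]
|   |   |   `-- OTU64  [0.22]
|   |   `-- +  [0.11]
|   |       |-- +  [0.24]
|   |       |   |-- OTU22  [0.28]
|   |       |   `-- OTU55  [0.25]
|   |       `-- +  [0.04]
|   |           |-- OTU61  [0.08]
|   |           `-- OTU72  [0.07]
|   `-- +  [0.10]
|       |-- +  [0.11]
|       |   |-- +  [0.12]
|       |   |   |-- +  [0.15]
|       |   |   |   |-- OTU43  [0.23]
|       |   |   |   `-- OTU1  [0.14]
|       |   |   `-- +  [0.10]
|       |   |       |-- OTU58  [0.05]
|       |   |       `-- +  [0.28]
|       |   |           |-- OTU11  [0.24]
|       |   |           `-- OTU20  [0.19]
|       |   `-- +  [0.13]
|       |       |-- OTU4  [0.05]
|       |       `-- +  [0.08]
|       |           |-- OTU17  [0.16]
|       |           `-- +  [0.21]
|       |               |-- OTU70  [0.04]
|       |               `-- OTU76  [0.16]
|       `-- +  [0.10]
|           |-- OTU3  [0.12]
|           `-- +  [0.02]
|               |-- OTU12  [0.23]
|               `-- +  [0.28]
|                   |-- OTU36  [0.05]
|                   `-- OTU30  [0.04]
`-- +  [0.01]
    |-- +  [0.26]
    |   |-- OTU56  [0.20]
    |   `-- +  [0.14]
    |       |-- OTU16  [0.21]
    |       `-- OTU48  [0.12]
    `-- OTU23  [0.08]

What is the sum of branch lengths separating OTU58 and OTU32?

The path runs OTU58 → … → MRCA → … → OTU32; the MRCA is the node subtending ((((OTU33,((OTU38,(OTU62,OTU32)),OTU51)),OTU64),((OTU22,OTU55),(OTU61,OTU72))),((((OTU43,OTU1),(OTU58,(OTU11,OTU20))),(OTU4,(OTU17,(OTU70,OTU76)))),(OTU3,(OTU12,(OTU36,OTU30))))).
Branch lengths along that path: 0.05 + 0.10 + 0.12 + 0.11 + 0.10 + 0.10 + 0.01 + 0.16 + 0.02 + 0.07 + 0.10 + 0.27 = 1.21.

1.21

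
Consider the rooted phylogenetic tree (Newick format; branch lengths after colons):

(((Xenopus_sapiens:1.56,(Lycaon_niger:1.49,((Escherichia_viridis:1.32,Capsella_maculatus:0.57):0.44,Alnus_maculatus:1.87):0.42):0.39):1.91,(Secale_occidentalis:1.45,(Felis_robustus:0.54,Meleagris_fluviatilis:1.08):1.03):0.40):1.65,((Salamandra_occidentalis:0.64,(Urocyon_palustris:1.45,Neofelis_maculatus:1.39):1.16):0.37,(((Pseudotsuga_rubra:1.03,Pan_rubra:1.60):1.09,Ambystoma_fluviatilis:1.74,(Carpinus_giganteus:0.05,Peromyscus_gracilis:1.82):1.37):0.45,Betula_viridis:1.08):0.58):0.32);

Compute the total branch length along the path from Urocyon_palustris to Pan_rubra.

The path runs Urocyon_palustris → … → MRCA → … → Pan_rubra; the MRCA is the node subtending ((Salamandra_occidentalis,(Urocyon_palustris,Neofelis_maculatus)),(((Pseudotsuga_rubra,Pan_rubra),Ambystoma_fluviatilis,(Carpinus_giganteus,Peromyscus_gracilis)),Betula_viridis)).
Branch lengths along that path: 1.45 + 1.16 + 0.37 + 0.58 + 0.45 + 1.09 + 1.60 = 6.70.

6.70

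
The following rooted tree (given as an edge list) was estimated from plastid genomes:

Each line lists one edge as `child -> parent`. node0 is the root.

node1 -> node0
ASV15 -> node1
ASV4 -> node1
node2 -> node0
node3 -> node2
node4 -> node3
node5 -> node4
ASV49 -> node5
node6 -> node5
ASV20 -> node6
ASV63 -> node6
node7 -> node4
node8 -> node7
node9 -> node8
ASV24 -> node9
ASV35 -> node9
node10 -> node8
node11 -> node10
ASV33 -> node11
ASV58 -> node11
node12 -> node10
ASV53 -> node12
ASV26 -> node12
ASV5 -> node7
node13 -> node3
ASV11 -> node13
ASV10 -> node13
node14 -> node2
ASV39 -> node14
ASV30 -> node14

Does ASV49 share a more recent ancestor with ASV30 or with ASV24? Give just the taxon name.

The MRCA of ASV49 and ASV24 subtends ((ASV49,(ASV20,ASV63)),(((ASV24,ASV35),((ASV33,ASV58),(ASV53,ASV26))),ASV5)) (10 taxa).
The MRCA of ASV49 and ASV30 subtends ((((ASV49,(ASV20,ASV63)),(((ASV24,ASV35),((ASV33,ASV58),(ASV53,ASV26))),ASV5)),(ASV11,ASV10)),(ASV39,ASV30)) (14 taxa).
The first is nested inside the second, so ASV49 shares a more recent common ancestor with ASV24.

ASV24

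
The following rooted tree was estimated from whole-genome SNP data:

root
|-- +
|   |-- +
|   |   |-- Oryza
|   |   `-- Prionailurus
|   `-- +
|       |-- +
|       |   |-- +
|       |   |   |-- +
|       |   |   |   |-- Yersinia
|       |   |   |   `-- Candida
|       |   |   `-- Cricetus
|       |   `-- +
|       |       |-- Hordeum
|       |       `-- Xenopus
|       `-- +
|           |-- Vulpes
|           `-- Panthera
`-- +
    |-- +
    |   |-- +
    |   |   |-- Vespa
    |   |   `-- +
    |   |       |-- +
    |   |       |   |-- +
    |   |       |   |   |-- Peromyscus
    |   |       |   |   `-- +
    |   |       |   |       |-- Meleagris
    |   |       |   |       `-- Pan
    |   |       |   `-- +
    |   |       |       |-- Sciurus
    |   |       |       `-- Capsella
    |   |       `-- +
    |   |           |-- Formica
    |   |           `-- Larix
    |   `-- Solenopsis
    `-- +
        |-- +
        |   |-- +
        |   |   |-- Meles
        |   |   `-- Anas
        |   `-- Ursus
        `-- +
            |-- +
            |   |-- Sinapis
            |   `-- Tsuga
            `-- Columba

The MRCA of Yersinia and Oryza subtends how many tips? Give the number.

9

The MRCA of Yersinia and Oryza is the node subtending ((Oryza,Prionailurus),((((Yersinia,Candida),Cricetus),(Hordeum,Xenopus)),(Vulpes,Panthera))).
That clade contains 9 terminal taxa: Candida, Cricetus, Hordeum, Oryza, Panthera, Prionailurus, Vulpes, Xenopus, Yersinia.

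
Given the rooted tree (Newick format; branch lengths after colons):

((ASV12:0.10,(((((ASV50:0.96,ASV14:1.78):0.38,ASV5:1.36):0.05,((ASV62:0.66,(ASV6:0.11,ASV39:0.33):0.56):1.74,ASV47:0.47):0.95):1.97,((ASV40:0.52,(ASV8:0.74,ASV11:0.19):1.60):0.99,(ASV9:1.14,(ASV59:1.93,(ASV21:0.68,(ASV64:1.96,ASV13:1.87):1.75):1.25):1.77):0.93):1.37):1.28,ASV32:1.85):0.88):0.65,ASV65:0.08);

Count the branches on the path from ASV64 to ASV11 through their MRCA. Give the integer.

8

The MRCA of ASV64 and ASV11 is the node subtending ((ASV40,(ASV8,ASV11)),(ASV9,(ASV59,(ASV21,(ASV64,ASV13))))).
From ASV64 up to that node: 5 branches. From ASV11 up to the same node: 3 branches. Total: 5 + 3 = 8.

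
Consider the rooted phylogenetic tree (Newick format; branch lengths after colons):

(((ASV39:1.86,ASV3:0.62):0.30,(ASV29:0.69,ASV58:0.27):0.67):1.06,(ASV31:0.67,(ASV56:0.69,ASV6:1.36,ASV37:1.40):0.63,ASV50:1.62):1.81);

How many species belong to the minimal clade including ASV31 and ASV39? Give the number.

The MRCA of ASV31 and ASV39 is the root, so the clade is the entire tree.
That clade contains 9 terminal taxa: ASV29, ASV3, ASV31, ASV37, ASV39, ASV50, ASV56, ASV58, ASV6.

9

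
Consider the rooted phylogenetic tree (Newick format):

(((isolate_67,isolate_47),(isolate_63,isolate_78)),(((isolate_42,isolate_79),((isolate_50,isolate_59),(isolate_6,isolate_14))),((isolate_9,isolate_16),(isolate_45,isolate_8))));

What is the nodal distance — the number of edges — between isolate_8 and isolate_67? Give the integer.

7

The MRCA of isolate_8 and isolate_67 is the root of the tree.
From isolate_8 up to that node: 4 branches. From isolate_67 up to the same node: 3 branches. Total: 4 + 3 = 7.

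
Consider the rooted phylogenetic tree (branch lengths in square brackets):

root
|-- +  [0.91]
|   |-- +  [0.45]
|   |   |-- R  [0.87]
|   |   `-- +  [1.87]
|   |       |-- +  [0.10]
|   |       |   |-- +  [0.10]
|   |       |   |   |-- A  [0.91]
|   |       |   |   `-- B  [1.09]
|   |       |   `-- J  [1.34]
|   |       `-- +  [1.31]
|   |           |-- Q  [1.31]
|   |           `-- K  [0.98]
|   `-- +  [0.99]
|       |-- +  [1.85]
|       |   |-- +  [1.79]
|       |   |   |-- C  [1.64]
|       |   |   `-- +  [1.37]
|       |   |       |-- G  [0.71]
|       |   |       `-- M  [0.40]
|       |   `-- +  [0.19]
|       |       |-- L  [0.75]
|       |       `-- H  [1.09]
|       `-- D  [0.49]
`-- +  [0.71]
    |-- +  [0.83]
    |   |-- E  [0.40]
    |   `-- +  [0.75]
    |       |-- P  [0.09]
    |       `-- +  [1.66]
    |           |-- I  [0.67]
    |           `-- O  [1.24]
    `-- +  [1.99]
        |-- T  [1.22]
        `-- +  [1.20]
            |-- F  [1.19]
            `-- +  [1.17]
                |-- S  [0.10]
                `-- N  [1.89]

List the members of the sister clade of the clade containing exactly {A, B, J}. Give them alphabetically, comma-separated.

The clade containing exactly {A, B, J} attaches to the tree at the node subtending (((A,B),J),(Q,K)).
The other lineage descending from that same node — the sister group — is (Q,K); its 2 tips in alphabetical order are the answer.

K, Q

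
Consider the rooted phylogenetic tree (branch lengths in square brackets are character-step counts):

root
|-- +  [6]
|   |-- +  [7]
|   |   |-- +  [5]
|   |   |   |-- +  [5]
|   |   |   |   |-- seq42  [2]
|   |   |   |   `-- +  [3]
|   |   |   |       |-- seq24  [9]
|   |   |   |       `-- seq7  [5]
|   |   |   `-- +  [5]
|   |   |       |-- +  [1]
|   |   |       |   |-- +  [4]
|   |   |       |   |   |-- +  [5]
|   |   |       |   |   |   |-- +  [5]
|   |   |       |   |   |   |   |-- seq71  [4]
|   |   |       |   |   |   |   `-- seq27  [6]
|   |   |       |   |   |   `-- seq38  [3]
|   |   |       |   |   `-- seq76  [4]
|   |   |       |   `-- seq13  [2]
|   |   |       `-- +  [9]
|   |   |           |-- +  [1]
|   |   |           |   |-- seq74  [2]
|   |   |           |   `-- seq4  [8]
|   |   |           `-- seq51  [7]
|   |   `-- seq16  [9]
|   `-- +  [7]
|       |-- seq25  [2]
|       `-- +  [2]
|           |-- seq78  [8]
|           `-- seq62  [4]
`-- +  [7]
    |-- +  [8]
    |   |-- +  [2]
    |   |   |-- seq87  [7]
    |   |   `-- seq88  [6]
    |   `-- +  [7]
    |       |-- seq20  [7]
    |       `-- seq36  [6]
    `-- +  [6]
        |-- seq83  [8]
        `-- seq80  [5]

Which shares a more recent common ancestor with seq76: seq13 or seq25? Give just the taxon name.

The MRCA of seq76 and seq13 subtends ((((seq71,seq27),seq38),seq76),seq13) (5 taxa).
The MRCA of seq76 and seq25 subtends ((((seq42,(seq24,seq7)),(((((seq71,seq27),seq38),seq76),seq13),((seq74,seq4),seq51))),seq16),(seq25,(seq78,seq62))) (15 taxa).
The first is nested inside the second, so seq76 shares a more recent common ancestor with seq13.

seq13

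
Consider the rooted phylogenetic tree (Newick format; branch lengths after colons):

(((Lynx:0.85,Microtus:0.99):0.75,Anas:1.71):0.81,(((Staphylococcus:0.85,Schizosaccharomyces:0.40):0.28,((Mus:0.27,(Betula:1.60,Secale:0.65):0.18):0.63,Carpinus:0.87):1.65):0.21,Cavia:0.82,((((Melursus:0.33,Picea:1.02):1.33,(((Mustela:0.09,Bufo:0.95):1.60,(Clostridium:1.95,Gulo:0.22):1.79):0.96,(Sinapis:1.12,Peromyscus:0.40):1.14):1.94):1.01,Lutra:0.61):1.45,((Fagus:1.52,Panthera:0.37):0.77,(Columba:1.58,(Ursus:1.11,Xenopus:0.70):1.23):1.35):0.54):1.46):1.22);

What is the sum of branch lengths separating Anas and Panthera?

The path runs Anas → … → MRCA → … → Panthera; the MRCA is the root of the tree.
Branch lengths along that path: 1.71 + 0.81 + 1.22 + 1.46 + 0.54 + 0.77 + 0.37 = 6.88.

6.88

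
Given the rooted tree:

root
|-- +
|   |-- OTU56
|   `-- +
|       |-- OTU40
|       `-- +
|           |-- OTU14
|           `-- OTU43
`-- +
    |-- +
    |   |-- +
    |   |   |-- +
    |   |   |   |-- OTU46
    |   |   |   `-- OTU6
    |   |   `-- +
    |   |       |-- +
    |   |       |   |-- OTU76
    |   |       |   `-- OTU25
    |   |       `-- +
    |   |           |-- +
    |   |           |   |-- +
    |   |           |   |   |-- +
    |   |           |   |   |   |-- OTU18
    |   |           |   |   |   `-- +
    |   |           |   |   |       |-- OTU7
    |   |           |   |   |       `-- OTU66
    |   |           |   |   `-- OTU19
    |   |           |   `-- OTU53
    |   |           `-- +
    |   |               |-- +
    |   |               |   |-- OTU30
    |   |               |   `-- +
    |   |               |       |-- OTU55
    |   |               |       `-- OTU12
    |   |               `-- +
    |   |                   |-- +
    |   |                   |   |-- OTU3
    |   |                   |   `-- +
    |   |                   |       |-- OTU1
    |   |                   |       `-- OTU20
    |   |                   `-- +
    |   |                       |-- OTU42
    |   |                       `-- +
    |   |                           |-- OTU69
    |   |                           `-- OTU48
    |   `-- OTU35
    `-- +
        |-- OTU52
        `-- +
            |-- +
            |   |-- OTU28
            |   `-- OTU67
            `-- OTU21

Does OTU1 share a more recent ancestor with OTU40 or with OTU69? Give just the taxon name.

The MRCA of OTU1 and OTU69 subtends ((OTU3,(OTU1,OTU20)),(OTU42,(OTU69,OTU48))) (6 taxa).
The MRCA of OTU1 and OTU40 is the root, subtending the entire tree (27 taxa).
The first is nested inside the second, so OTU1 shares a more recent common ancestor with OTU69.

OTU69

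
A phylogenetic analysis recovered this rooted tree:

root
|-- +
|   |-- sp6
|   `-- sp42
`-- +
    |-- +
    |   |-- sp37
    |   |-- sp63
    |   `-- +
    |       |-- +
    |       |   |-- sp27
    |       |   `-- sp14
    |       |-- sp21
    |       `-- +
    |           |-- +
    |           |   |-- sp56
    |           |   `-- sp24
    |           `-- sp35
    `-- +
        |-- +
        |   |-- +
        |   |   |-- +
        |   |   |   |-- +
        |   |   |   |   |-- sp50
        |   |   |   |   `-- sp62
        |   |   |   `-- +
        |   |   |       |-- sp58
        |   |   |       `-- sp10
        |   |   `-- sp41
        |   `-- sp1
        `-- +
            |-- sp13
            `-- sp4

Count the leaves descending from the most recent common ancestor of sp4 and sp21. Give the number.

16

The MRCA of sp4 and sp21 is the node subtending ((sp37,sp63,((sp27,sp14),sp21,((sp56,sp24),sp35))),(((((sp50,sp62),(sp58,sp10)),sp41),sp1),(sp13,sp4))).
That clade contains 16 terminal taxa: sp1, sp10, sp13, sp14, sp21, sp24, sp27, sp35, sp37, sp4, sp41, sp50, sp56, sp58, sp62, sp63.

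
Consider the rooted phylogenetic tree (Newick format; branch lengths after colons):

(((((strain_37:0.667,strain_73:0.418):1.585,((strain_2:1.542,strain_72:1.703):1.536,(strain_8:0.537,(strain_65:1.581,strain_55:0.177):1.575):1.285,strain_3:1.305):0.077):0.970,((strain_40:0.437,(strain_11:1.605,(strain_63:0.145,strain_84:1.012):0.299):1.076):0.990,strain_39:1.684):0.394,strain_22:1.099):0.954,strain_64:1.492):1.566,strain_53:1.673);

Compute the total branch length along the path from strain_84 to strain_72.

The path runs strain_84 → … → MRCA → … → strain_72; the MRCA is the node subtending (((strain_37,strain_73),((strain_2,strain_72),(strain_8,(strain_65,strain_55)),strain_3)),((strain_40,(strain_11,(strain_63,strain_84))),strain_39),strain_22).
Branch lengths along that path: 1.012 + 0.299 + 1.076 + 0.990 + 0.394 + 0.970 + 0.077 + 1.536 + 1.703 = 8.057.

8.057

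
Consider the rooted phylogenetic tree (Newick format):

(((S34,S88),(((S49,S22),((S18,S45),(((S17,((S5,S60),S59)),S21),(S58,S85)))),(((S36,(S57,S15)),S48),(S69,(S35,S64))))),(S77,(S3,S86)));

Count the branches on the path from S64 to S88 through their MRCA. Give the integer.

The MRCA of S64 and S88 is the node subtending ((S34,S88),(((S49,S22),((S18,S45),(((S17,((S5,S60),S59)),S21),(S58,S85)))),(((S36,(S57,S15)),S48),(S69,(S35,S64))))).
From S64 up to that node: 5 branches. From S88 up to the same node: 2 branches. Total: 5 + 2 = 7.

7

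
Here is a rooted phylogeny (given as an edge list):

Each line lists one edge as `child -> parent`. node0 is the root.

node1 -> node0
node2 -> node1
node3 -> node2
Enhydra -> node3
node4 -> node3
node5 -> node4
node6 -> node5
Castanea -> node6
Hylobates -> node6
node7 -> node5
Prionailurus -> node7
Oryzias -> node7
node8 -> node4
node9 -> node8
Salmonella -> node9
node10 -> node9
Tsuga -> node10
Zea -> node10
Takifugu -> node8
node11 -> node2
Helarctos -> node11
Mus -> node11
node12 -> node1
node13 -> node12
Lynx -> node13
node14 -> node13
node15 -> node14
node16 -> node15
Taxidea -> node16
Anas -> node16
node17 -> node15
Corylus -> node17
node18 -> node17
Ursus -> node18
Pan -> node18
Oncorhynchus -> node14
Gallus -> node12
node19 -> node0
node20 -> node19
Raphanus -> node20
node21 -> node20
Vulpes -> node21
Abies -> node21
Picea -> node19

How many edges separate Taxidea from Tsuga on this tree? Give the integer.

The MRCA of Taxidea and Tsuga is the node subtending (((Enhydra,(((Castanea,Hylobates),(Prionailurus,Oryzias)),((Salmonella,(Tsuga,Zea)),Takifugu))),(Helarctos,Mus)),((Lynx,(((Taxidea,Anas),(Corylus,(Ursus,Pan))),Oncorhynchus)),Gallus)).
From Taxidea up to that node: 6 branches. From Tsuga up to the same node: 7 branches. Total: 6 + 7 = 13.

13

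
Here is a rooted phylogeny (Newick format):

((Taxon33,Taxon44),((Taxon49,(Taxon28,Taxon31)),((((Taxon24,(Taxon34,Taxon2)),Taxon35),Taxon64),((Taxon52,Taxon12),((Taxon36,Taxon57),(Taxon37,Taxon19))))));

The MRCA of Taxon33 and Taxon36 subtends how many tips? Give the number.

16

The MRCA of Taxon33 and Taxon36 is the root, so the clade is the entire tree.
That clade contains 16 terminal taxa: Taxon12, Taxon19, Taxon2, Taxon24, Taxon28, Taxon31, Taxon33, Taxon34, Taxon35, Taxon36, Taxon37, Taxon44, Taxon49, Taxon52, Taxon57, Taxon64.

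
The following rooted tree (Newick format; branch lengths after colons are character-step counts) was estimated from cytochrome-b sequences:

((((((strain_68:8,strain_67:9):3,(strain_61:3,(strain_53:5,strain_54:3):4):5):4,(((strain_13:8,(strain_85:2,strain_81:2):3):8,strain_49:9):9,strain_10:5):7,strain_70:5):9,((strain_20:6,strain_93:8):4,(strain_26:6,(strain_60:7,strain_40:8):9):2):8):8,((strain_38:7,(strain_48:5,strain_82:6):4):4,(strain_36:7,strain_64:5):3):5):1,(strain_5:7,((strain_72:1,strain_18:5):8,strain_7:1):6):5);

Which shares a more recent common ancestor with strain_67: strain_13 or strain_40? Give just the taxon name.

The MRCA of strain_67 and strain_13 subtends (((strain_68,strain_67),(strain_61,(strain_53,strain_54))),(((strain_13,(strain_85,strain_81)),strain_49),strain_10),strain_70) (11 taxa).
The MRCA of strain_67 and strain_40 subtends ((((strain_68,strain_67),(strain_61,(strain_53,strain_54))),(((strain_13,(strain_85,strain_81)),strain_49),strain_10),strain_70),((strain_20,strain_93),(strain_26,(strain_60,strain_40)))) (16 taxa).
The first is nested inside the second, so strain_67 shares a more recent common ancestor with strain_13.

strain_13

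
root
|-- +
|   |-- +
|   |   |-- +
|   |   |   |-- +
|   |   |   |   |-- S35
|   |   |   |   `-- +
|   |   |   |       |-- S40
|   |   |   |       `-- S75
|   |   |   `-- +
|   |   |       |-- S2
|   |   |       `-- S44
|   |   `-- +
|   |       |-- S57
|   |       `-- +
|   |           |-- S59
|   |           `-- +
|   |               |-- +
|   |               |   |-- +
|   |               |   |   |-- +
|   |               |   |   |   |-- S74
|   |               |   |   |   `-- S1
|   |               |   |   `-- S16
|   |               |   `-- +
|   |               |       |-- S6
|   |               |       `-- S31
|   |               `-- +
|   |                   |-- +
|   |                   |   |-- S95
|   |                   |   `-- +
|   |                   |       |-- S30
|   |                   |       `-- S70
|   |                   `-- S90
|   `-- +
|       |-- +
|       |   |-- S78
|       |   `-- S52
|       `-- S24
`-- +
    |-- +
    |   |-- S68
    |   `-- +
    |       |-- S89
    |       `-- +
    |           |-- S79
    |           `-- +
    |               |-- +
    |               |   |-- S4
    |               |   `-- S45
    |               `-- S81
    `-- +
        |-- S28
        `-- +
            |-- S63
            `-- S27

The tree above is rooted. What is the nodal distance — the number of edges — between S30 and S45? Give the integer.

The MRCA of S30 and S45 is the root of the tree.
From S30 up to that node: 9 branches. From S45 up to the same node: 7 branches. Total: 9 + 7 = 16.

16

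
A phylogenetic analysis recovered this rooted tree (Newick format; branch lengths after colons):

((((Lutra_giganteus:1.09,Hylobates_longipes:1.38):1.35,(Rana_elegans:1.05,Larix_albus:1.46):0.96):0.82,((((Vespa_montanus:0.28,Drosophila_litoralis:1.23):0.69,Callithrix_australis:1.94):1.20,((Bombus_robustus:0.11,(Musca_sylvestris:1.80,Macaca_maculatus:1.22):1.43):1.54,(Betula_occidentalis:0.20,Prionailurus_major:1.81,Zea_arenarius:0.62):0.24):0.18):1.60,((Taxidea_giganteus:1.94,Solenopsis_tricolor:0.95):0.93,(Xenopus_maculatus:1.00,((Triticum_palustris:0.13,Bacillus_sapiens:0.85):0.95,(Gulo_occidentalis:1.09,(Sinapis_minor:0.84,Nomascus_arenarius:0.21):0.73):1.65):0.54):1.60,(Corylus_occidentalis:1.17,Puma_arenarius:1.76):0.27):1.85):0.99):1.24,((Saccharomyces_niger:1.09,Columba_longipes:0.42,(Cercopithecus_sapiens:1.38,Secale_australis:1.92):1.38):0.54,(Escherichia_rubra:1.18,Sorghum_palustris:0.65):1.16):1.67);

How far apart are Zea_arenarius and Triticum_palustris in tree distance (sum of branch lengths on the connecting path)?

7.71

The path runs Zea_arenarius → … → MRCA → … → Triticum_palustris; the MRCA is the node subtending ((((Vespa_montanus,Drosophila_litoralis),Callithrix_australis),((Bombus_robustus,(Musca_sylvestris,Macaca_maculatus)),(Betula_occidentalis,Prionailurus_major,Zea_arenarius))),((Taxidea_giganteus,Solenopsis_tricolor),(Xenopus_maculatus,((Triticum_palustris,Bacillus_sapiens),(Gulo_occidentalis,(Sinapis_minor,Nomascus_arenarius)))),(Corylus_occidentalis,Puma_arenarius))).
Branch lengths along that path: 0.62 + 0.24 + 0.18 + 1.60 + 1.85 + 1.60 + 0.54 + 0.95 + 0.13 = 7.71.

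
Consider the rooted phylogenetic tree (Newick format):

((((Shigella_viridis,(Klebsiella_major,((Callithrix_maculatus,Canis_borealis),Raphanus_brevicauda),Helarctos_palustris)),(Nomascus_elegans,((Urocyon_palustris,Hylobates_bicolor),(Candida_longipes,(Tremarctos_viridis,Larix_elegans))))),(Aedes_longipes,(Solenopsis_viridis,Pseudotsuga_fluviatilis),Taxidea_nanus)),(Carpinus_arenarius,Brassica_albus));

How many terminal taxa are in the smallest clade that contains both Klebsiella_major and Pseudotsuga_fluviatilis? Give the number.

The MRCA of Klebsiella_major and Pseudotsuga_fluviatilis is the node subtending (((Shigella_viridis,(Klebsiella_major,((Callithrix_maculatus,Canis_borealis),Raphanus_brevicauda),Helarctos_palustris)),(Nomascus_elegans,((Urocyon_palustris,Hylobates_bicolor),(Candida_longipes,(Tremarctos_viridis,Larix_elegans))))),(Aedes_longipes,(Solenopsis_viridis,Pseudotsuga_fluviatilis),Taxidea_nanus)).
That clade contains 16 terminal taxa: Aedes_longipes, Callithrix_maculatus, Candida_longipes, Canis_borealis, Helarctos_palustris, Hylobates_bicolor, Klebsiella_major, Larix_elegans, Nomascus_elegans, Pseudotsuga_fluviatilis, Raphanus_brevicauda, Shigella_viridis, Solenopsis_viridis, Taxidea_nanus, Tremarctos_viridis, Urocyon_palustris.

16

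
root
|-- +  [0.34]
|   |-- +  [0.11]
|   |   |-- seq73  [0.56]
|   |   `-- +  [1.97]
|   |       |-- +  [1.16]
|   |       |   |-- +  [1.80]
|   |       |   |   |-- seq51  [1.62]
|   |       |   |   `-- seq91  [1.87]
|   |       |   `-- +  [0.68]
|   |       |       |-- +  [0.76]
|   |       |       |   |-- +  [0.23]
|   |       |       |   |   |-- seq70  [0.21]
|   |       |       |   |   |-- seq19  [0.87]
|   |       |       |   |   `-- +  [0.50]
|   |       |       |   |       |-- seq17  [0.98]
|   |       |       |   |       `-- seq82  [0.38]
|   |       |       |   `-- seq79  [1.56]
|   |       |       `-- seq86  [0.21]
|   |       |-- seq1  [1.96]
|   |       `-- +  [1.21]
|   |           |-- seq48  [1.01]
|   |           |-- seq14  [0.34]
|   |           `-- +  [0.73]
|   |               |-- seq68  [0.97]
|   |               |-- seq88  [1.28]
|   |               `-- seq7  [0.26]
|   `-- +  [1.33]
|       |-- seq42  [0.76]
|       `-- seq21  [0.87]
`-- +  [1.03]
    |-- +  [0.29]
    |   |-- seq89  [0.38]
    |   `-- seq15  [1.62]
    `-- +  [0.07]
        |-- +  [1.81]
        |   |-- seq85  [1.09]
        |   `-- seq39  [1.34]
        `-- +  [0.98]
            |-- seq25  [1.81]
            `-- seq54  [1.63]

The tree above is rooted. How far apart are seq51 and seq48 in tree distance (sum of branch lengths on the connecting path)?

The path runs seq51 → … → MRCA → … → seq48; the MRCA is the node subtending (((seq51,seq91),(((seq70,seq19,(seq17,seq82)),seq79),seq86)),seq1,(seq48,seq14,(seq68,seq88,seq7))).
Branch lengths along that path: 1.62 + 1.80 + 1.16 + 1.21 + 1.01 = 6.80.

6.80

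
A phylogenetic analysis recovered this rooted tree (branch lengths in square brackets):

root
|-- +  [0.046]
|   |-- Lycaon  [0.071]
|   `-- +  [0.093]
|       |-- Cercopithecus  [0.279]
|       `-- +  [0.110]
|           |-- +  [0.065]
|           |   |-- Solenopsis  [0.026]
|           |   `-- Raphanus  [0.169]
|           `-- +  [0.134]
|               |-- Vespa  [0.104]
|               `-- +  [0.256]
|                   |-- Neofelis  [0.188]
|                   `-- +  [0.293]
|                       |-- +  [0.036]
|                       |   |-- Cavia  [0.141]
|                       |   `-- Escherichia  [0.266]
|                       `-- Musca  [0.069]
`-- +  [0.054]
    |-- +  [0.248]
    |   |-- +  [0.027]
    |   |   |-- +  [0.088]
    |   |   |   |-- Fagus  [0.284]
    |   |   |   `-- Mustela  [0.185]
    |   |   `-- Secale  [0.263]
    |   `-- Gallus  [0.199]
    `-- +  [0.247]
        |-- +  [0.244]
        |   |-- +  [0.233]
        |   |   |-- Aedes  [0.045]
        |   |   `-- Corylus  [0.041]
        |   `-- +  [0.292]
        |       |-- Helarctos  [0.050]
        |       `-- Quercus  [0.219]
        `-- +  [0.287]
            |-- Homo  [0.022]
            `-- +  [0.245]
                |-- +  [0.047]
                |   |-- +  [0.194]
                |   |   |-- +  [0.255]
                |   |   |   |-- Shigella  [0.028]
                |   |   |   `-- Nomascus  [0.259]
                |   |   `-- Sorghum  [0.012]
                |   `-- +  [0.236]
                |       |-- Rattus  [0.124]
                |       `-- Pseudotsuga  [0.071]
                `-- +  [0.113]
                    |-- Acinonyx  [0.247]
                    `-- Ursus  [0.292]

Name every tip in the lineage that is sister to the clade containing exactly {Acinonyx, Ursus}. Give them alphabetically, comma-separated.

The clade containing exactly {Acinonyx, Ursus} attaches to the tree at the node subtending ((((Shigella,Nomascus),Sorghum),(Rattus,Pseudotsuga)),(Acinonyx,Ursus)).
The other lineage descending from that same node — the sister group — is (((Shigella,Nomascus),Sorghum),(Rattus,Pseudotsuga)); its 5 tips in alphabetical order are the answer.

Nomascus, Pseudotsuga, Rattus, Shigella, Sorghum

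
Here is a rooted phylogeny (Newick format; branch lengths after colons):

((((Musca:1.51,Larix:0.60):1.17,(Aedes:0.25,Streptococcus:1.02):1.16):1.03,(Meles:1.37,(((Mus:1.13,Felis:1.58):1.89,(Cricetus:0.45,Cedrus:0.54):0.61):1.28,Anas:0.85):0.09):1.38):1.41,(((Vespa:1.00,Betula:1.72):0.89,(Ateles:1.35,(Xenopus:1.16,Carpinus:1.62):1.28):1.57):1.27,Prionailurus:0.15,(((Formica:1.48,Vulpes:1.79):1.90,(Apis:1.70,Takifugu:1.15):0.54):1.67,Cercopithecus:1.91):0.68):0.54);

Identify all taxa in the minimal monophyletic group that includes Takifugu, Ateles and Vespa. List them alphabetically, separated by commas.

Apis, Ateles, Betula, Carpinus, Cercopithecus, Formica, Prionailurus, Takifugu, Vespa, Vulpes, Xenopus

Tracing Takifugu: it sits inside (Apis,Takifugu).
Tracing Ateles: it sits inside (Ateles,(Xenopus,Carpinus)).
Tracing Vespa: it sits inside (Vespa,Betula).
The smallest clade enclosing all 3 is (((Vespa,Betula),(Ateles,(Xenopus,Carpinus))),Prionailurus,(((Formica,Vulpes),(Apis,Takifugu)),Cercopithecus)); the answer is its 11 terminal taxa in alphabetical order.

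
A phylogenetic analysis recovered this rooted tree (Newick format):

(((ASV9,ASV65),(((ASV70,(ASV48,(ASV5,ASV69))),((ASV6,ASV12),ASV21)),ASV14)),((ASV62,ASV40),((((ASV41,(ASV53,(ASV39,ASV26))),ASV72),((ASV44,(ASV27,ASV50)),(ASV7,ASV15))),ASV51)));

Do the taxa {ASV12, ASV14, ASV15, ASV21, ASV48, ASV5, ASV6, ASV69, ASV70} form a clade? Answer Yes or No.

No

The MRCA of the listed taxa is the root, so the smallest clade containing them is the whole tree.
That clade also contains ASV26, ASV27, ASV39, ASV40, ASV41, ASV44, ASV50, ASV51, ASV53, ASV62, ASV65, ASV7, ASV72, ASV9, which are not in the proposed group, so the group is not monophyletic.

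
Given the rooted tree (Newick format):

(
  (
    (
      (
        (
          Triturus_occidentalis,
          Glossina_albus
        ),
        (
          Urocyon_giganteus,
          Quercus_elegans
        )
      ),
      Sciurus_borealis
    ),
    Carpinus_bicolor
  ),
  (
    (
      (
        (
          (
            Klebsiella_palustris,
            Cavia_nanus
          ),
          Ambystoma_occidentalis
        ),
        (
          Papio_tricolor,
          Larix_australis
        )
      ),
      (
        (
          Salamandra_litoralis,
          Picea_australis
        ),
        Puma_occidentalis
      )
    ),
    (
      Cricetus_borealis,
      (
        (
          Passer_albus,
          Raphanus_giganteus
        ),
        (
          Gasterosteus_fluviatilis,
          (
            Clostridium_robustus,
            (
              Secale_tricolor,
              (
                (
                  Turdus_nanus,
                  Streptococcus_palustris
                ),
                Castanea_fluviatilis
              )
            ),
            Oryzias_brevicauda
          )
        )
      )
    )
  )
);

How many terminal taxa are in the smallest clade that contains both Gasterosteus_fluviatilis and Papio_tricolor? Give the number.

18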